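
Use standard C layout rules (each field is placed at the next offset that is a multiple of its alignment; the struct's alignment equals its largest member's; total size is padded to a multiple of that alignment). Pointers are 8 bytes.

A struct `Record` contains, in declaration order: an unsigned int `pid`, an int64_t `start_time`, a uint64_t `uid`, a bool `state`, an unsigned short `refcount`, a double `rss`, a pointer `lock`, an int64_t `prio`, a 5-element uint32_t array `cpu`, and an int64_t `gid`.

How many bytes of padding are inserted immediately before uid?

0

0..4  pid  (4B, 4-aligned)
4..8  -- padding (4B)
8..16  start_time  (8B, 8-aligned)
16..24  uid  (8B, 8-aligned)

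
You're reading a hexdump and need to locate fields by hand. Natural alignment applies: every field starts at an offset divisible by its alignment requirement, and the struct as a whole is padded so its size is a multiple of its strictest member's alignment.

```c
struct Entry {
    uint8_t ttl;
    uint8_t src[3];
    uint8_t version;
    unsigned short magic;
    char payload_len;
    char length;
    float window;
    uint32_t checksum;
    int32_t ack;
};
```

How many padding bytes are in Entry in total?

3

ttl at 0 (size 1, align 1) → ends 1
src at 1 (size 3, align 1) → ends 4
version at 4 (size 1, align 1) → ends 5
pad 1 to align 2 for magic
magic at 6 (size 2, align 2) → ends 8
payload_len at 8 (size 1, align 1) → ends 9
length at 9 (size 1, align 1) → ends 10
pad 2 to align 4 for window
window at 12 (size 4, align 4) → ends 16
checksum at 16 (size 4, align 4) → ends 20
ack at 20 (size 4, align 4) → ends 24
total 24 bytes, alignment 4
data bytes 21, size 24 → padding 3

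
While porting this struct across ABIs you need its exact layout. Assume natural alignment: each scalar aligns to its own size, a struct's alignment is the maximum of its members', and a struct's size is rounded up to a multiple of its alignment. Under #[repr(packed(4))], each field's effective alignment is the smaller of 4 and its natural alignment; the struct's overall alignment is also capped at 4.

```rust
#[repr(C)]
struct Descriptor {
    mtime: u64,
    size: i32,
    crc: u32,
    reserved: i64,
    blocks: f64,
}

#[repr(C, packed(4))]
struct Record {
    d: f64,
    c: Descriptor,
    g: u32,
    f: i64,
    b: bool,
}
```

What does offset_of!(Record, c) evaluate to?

Descriptor: 0..8  mtime  (8B, 8-aligned); 8..12  size  (4B, 4-aligned); 12..16  crc  (4B, 4-aligned); 16..24  reserved  (8B, 8-aligned); 24..32  blocks  (8B, 8-aligned); sizeof = 32, alignof = 8
0..8  d  (8B, 4-aligned)
8..40  c  (32B, 4-aligned)

8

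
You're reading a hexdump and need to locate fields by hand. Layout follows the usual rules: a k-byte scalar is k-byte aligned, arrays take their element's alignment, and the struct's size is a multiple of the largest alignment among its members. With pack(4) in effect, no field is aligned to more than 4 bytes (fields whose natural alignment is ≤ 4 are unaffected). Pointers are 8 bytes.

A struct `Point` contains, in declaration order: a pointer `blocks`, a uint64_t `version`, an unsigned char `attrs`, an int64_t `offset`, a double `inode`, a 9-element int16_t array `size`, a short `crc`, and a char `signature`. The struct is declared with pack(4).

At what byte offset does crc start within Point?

54

blocks at 0 (size 8, align 4) → ends 8
version at 8 (size 8, align 4) → ends 16
attrs at 16 (size 1, align 1) → ends 17
pad 3 to align 4 for offset
offset at 20 (size 8, align 4) → ends 28
inode at 28 (size 8, align 4) → ends 36
size at 36 (size 18, align 2) → ends 54
crc at 54 (size 2, align 2) → ends 56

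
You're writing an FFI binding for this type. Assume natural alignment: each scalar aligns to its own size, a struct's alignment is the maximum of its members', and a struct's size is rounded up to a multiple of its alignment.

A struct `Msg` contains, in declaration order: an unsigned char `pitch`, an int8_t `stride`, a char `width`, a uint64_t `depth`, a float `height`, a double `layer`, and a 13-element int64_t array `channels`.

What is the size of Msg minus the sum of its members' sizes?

9

@0: pitch [1B, align 1] → 1
@1: stride [1B, align 1] → 2
@2: width [1B, align 1] → 3
+5 pad (align 8)
@8: depth [8B, align 8] → 16
@16: height [4B, align 4] → 20
+4 pad (align 8)
@24: layer [8B, align 8] → 32
@32: channels [104B, align 8] → 136
size 136, align 8
data bytes 127, size 136 → padding 9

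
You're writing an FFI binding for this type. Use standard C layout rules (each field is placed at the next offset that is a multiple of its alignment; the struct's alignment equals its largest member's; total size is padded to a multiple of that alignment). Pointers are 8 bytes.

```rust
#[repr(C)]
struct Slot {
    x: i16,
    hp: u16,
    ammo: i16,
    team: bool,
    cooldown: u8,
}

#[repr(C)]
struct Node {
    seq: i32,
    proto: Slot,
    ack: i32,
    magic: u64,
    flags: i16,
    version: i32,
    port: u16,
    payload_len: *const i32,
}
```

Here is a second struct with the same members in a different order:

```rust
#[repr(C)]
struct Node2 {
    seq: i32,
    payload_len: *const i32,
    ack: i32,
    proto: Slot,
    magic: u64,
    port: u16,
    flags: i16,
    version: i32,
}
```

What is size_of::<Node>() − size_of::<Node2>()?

0

Slot: 0..2  x  (2B, 2-aligned); 2..4  hp  (2B, 2-aligned); 4..6  ammo  (2B, 2-aligned); 6..7  team  (1B, 1-aligned); 7..8  cooldown  (1B, 1-aligned); sizeof = 8, alignof = 2
0..4  seq  (4B, 4-aligned)
4..12  proto  (8B, 2-aligned)
12..16  ack  (4B, 4-aligned)
16..24  magic  (8B, 8-aligned)
24..26  flags  (2B, 2-aligned)
26..28  -- padding (2B)
28..32  version  (4B, 4-aligned)
32..34  port  (2B, 2-aligned)
34..40  -- padding (6B)
40..48  payload_len  (8B, 8-aligned)
sizeof = 48, alignof = 8
— Node2 —
0..4  seq  (4B, 4-aligned)
4..8  -- padding (4B)
8..16  payload_len  (8B, 8-aligned)
16..20  ack  (4B, 4-aligned)
20..28  proto  (8B, 2-aligned)
28..32  -- padding (4B)
32..40  magic  (8B, 8-aligned)
40..42  port  (2B, 2-aligned)
42..44  flags  (2B, 2-aligned)
44..48  version  (4B, 4-aligned)
sizeof = 48, alignof = 8
48 − 48 = 0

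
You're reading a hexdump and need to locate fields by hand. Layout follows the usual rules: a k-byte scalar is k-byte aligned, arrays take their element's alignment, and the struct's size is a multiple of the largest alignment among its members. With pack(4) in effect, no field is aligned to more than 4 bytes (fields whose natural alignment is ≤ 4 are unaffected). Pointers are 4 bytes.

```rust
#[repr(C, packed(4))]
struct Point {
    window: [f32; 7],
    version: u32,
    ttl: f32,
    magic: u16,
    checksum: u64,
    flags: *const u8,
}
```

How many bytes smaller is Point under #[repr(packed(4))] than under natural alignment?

natural layout:
  @0: window [28B, align 4] → 28
  @28: version [4B, align 4] → 32
  @32: ttl [4B, align 4] → 36
  @36: magic [2B, align 2] → 38
  +2 pad (align 8)
  @40: checksum [8B, align 8] → 48
  @48: flags [4B, align 4] → 52
  +4 tail pad (align 8)
  size 56, align 8
packed(4) layout:
  @0: window [28B, align 4] → 28
  @28: version [4B, align 4] → 32
  @32: ttl [4B, align 4] → 36
  @36: magic [2B, align 2] → 38
  +2 pad (align 4)
  @40: checksum [8B, align 4] → 48
  @48: flags [4B, align 4] → 52
  size 52, align 4
56 − 52 = 4

4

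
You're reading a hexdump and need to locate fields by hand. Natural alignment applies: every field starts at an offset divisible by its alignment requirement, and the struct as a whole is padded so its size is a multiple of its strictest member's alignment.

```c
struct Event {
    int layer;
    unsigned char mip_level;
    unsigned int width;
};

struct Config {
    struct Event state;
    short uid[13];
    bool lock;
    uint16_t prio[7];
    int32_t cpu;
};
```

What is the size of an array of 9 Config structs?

Event: 0..4  layer  (4B, 4-aligned); 4..5  mip_level  (1B, 1-aligned); 5..8  -- padding (3B); 8..12  width  (4B, 4-aligned); sizeof = 12, alignof = 4
0..12  state  (12B, 4-aligned)
12..38  uid  (26B, 2-aligned)
38..39  lock  (1B, 1-aligned)
39..40  -- padding (1B)
40..54  prio  (14B, 2-aligned)
54..56  -- padding (2B)
56..60  cpu  (4B, 4-aligned)
sizeof = 60, alignof = 4
array of 9: 9 × 60 = 540

540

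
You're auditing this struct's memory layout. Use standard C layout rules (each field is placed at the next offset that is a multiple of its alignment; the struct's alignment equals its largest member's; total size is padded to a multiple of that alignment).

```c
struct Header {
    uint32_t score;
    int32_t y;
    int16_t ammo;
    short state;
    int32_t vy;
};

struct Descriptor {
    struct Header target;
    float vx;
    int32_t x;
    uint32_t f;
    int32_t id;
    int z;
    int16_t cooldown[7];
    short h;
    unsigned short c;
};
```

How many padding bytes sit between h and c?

0

Header: @0: score [4B, align 4] → 4; @4: y [4B, align 4] → 8; @8: ammo [2B, align 2] → 10; @10: state [2B, align 2] → 12; @12: vy [4B, align 4] → 16; size 16, align 4
@0: target [16B, align 4] → 16
@16: vx [4B, align 4] → 20
@20: x [4B, align 4] → 24
@24: f [4B, align 4] → 28
@28: id [4B, align 4] → 32
@32: z [4B, align 4] → 36
@36: cooldown [14B, align 2] → 50
@50: h [2B, align 2] → 52
@52: c [2B, align 2] → 54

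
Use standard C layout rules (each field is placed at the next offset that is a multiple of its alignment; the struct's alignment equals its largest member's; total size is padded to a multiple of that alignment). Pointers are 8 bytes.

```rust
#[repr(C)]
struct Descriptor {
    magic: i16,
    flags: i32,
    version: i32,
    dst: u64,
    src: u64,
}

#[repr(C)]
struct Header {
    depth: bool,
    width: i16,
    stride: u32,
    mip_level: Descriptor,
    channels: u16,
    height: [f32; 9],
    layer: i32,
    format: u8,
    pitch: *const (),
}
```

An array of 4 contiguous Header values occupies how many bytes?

384

Descriptor: @0: magic [2B, align 2] → 2; +2 pad (align 4); @4: flags [4B, align 4] → 8; @8: version [4B, align 4] → 12; +4 pad (align 8); @16: dst [8B, align 8] → 24; @24: src [8B, align 8] → 32; size 32, align 8
@0: depth [1B, align 1] → 1
+1 pad (align 2)
@2: width [2B, align 2] → 4
@4: stride [4B, align 4] → 8
@8: mip_level [32B, align 8] → 40
@40: channels [2B, align 2] → 42
+2 pad (align 4)
@44: height [36B, align 4] → 80
@80: layer [4B, align 4] → 84
@84: format [1B, align 1] → 85
+3 pad (align 8)
@88: pitch [8B, align 8] → 96
size 96, align 8
array of 4: 4 × 96 = 384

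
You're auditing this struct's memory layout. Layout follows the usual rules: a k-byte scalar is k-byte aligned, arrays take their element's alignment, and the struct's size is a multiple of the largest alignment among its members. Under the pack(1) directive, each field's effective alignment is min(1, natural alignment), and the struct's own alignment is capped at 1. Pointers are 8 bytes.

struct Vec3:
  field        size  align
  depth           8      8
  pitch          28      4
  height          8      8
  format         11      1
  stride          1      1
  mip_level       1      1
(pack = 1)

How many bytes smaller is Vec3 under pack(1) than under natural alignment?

7

natural layout:
  depth at 0 (size 8, align 8) → ends 8
  pitch at 8 (size 28, align 4) → ends 36
  pad 4 to align 8 for height
  height at 40 (size 8, align 8) → ends 48
  format at 48 (size 11, align 1) → ends 59
  stride at 59 (size 1, align 1) → ends 60
  mip_level at 60 (size 1, align 1) → ends 61
  tail pad 3 to reach multiple of 8
  total 64 bytes, alignment 8
packed(1) layout:
  depth at 0 (size 8, align 1) → ends 8
  pitch at 8 (size 28, align 1) → ends 36
  height at 36 (size 8, align 1) → ends 44
  format at 44 (size 11, align 1) → ends 55
  stride at 55 (size 1, align 1) → ends 56
  mip_level at 56 (size 1, align 1) → ends 57
  total 57 bytes, alignment 1
64 − 57 = 7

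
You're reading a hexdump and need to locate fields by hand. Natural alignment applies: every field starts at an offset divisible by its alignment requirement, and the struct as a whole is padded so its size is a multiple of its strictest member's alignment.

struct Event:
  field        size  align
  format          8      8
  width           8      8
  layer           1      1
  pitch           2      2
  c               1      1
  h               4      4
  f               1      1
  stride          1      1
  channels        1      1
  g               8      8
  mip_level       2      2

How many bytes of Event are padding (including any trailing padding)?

11

@0: format [8B, align 8] → 8
@8: width [8B, align 8] → 16
@16: layer [1B, align 1] → 17
+1 pad (align 2)
@18: pitch [2B, align 2] → 20
@20: c [1B, align 1] → 21
+3 pad (align 4)
@24: h [4B, align 4] → 28
@28: f [1B, align 1] → 29
@29: stride [1B, align 1] → 30
@30: channels [1B, align 1] → 31
+1 pad (align 8)
@32: g [8B, align 8] → 40
@40: mip_level [2B, align 2] → 42
+6 tail pad (align 8)
size 48, align 8
data bytes 37, size 48 → padding 11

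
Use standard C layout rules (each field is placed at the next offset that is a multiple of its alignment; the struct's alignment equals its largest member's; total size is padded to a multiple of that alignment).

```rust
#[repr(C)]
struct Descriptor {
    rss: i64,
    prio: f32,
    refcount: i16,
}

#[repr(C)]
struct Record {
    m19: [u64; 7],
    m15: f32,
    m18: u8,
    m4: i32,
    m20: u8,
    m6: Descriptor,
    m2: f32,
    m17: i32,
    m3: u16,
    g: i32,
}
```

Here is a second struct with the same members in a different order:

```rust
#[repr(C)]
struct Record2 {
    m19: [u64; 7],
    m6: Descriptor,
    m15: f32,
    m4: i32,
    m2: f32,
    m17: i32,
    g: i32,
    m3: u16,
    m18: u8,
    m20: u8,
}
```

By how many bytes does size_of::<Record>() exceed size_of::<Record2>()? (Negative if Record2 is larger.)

8

Descriptor: 0..8  rss  (8B, 8-aligned); 8..12  prio  (4B, 4-aligned); 12..14  refcount  (2B, 2-aligned); 14..16  -- tail padding (2B); sizeof = 16, alignof = 8
0..56  m19  (56B, 8-aligned)
56..60  m15  (4B, 4-aligned)
60..61  m18  (1B, 1-aligned)
61..64  -- padding (3B)
64..68  m4  (4B, 4-aligned)
68..69  m20  (1B, 1-aligned)
69..72  -- padding (3B)
72..88  m6  (16B, 8-aligned)
88..92  m2  (4B, 4-aligned)
92..96  m17  (4B, 4-aligned)
96..98  m3  (2B, 2-aligned)
98..100  -- padding (2B)
100..104  g  (4B, 4-aligned)
sizeof = 104, alignof = 8
— Record2 —
0..56  m19  (56B, 8-aligned)
56..72  m6  (16B, 8-aligned)
72..76  m15  (4B, 4-aligned)
76..80  m4  (4B, 4-aligned)
80..84  m2  (4B, 4-aligned)
84..88  m17  (4B, 4-aligned)
88..92  g  (4B, 4-aligned)
92..94  m3  (2B, 2-aligned)
94..95  m18  (1B, 1-aligned)
95..96  m20  (1B, 1-aligned)
sizeof = 96, alignof = 8
104 − 96 = 8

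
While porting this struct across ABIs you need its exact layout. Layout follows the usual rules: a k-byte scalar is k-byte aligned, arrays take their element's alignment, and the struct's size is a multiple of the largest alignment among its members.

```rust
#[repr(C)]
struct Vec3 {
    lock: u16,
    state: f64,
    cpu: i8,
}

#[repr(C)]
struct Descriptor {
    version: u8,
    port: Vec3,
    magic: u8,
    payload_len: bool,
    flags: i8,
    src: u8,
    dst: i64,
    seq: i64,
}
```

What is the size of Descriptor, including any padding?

56

Vec3: @0: lock [2B, align 2] → 2; +6 pad (align 8); @8: state [8B, align 8] → 16; @16: cpu [1B, align 1] → 17; +7 tail pad (align 8); size 24, align 8
@0: version [1B, align 1] → 1
+7 pad (align 8)
@8: port [24B, align 8] → 32
@32: magic [1B, align 1] → 33
@33: payload_len [1B, align 1] → 34
@34: flags [1B, align 1] → 35
@35: src [1B, align 1] → 36
+4 pad (align 8)
@40: dst [8B, align 8] → 48
@48: seq [8B, align 8] → 56
size 56, align 8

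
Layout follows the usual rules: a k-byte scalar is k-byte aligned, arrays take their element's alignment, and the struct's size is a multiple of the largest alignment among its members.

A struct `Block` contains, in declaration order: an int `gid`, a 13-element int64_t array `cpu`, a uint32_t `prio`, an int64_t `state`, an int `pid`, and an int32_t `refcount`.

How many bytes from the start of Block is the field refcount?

132

@0: gid [4B, align 4] → 4
+4 pad (align 8)
@8: cpu [104B, align 8] → 112
@112: prio [4B, align 4] → 116
+4 pad (align 8)
@120: state [8B, align 8] → 128
@128: pid [4B, align 4] → 132
@132: refcount [4B, align 4] → 136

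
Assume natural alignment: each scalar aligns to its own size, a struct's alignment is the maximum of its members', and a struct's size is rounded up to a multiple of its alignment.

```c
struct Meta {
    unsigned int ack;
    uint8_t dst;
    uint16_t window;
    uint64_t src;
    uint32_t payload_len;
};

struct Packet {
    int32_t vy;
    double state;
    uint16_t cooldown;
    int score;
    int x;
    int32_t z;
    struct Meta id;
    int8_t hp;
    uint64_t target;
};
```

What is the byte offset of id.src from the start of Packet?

Meta: ack at 0 (size 4, align 4) → ends 4; dst at 4 (size 1, align 1) → ends 5; pad 1 to align 2 for window; window at 6 (size 2, align 2) → ends 8; src at 8 (size 8, align 8) → ends 16; payload_len at 16 (size 4, align 4) → ends 20; tail pad 4 to reach multiple of 8; total 24 bytes, alignment 8
vy at 0 (size 4, align 4) → ends 4
pad 4 to align 8 for state
state at 8 (size 8, align 8) → ends 16
cooldown at 16 (size 2, align 2) → ends 18
pad 2 to align 4 for score
score at 20 (size 4, align 4) → ends 24
x at 24 (size 4, align 4) → ends 28
z at 28 (size 4, align 4) → ends 32
id at 32 (size 24, align 8) → ends 56
within Meta: src at 8
32 + 8 = 40

40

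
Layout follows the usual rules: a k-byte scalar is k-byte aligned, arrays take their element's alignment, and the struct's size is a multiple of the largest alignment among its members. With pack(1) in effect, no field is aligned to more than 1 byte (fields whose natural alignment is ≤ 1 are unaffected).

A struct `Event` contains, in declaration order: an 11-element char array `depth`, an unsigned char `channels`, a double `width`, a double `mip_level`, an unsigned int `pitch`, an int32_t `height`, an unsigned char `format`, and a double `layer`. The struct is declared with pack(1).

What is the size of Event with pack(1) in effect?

45

0..11  depth  (11B, 1-aligned)
11..12  channels  (1B, 1-aligned)
12..20  width  (8B, 1-aligned)
20..28  mip_level  (8B, 1-aligned)
28..32  pitch  (4B, 1-aligned)
32..36  height  (4B, 1-aligned)
36..37  format  (1B, 1-aligned)
37..45  layer  (8B, 1-aligned)
sizeof = 45, alignof = 1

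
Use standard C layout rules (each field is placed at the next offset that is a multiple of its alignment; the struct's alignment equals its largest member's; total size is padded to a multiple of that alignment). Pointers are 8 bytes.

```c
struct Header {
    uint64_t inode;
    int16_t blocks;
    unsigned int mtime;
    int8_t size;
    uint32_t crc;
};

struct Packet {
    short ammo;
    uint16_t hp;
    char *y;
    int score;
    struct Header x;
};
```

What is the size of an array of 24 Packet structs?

1152

Header: @0: inode [8B, align 8] → 8; @8: blocks [2B, align 2] → 10; +2 pad (align 4); @12: mtime [4B, align 4] → 16; @16: size [1B, align 1] → 17; +3 pad (align 4); @20: crc [4B, align 4] → 24; size 24, align 8
@0: ammo [2B, align 2] → 2
@2: hp [2B, align 2] → 4
+4 pad (align 8)
@8: y [8B, align 8] → 16
@16: score [4B, align 4] → 20
+4 pad (align 8)
@24: x [24B, align 8] → 48
size 48, align 8
array of 24: 24 × 48 = 1152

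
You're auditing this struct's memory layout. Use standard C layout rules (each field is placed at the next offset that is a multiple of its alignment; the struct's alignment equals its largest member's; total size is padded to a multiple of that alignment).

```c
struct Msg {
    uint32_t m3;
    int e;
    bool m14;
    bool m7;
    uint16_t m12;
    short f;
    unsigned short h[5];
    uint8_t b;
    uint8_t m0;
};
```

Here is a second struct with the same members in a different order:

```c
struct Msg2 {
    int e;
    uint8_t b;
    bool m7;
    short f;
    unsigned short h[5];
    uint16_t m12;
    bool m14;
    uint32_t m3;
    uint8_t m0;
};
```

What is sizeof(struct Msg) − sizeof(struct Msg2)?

-4

0..4  m3  (4B, 4-aligned)
4..8  e  (4B, 4-aligned)
8..9  m14  (1B, 1-aligned)
9..10  m7  (1B, 1-aligned)
10..12  m12  (2B, 2-aligned)
12..14  f  (2B, 2-aligned)
14..24  h  (10B, 2-aligned)
24..25  b  (1B, 1-aligned)
25..26  m0  (1B, 1-aligned)
26..28  -- tail padding (2B)
sizeof = 28, alignof = 4
— Msg2 —
0..4  e  (4B, 4-aligned)
4..5  b  (1B, 1-aligned)
5..6  m7  (1B, 1-aligned)
6..8  f  (2B, 2-aligned)
8..18  h  (10B, 2-aligned)
18..20  m12  (2B, 2-aligned)
20..21  m14  (1B, 1-aligned)
21..24  -- padding (3B)
24..28  m3  (4B, 4-aligned)
28..29  m0  (1B, 1-aligned)
29..32  -- tail padding (3B)
sizeof = 32, alignof = 4
28 − 32 = -4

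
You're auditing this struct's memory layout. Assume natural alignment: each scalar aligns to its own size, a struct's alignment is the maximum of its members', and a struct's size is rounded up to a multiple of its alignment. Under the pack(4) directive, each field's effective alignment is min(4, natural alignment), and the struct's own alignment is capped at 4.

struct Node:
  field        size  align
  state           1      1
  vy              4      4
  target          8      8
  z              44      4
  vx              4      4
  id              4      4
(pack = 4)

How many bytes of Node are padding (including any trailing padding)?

3

0..1  state  (1B, 1-aligned)
1..4  -- padding (3B)
4..8  vy  (4B, 4-aligned)
8..16  target  (8B, 4-aligned)
16..60  z  (44B, 4-aligned)
60..64  vx  (4B, 4-aligned)
64..68  id  (4B, 4-aligned)
sizeof = 68, alignof = 4
data bytes 65, size 68 → padding 3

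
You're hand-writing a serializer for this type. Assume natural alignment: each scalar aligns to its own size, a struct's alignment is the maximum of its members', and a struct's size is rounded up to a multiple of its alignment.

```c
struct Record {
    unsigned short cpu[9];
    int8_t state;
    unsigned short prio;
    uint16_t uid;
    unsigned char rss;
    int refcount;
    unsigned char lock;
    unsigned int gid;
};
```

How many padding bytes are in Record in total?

0..18  cpu  (18B, 2-aligned)
18..19  state  (1B, 1-aligned)
19..20  -- padding (1B)
20..22  prio  (2B, 2-aligned)
22..24  uid  (2B, 2-aligned)
24..25  rss  (1B, 1-aligned)
25..28  -- padding (3B)
28..32  refcount  (4B, 4-aligned)
32..33  lock  (1B, 1-aligned)
33..36  -- padding (3B)
36..40  gid  (4B, 4-aligned)
sizeof = 40, alignof = 4
data bytes 33, size 40 → padding 7

7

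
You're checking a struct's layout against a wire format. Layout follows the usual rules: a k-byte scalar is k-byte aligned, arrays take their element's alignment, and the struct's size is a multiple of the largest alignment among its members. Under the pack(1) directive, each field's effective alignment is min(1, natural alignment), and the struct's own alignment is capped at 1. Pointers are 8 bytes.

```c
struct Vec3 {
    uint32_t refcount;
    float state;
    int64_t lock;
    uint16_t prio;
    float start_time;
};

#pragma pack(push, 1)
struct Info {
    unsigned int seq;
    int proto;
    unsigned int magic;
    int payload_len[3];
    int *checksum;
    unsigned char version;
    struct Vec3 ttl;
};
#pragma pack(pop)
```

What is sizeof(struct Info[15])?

855

Vec3: refcount at 0 (size 4, align 4) → ends 4; state at 4 (size 4, align 4) → ends 8; lock at 8 (size 8, align 8) → ends 16; prio at 16 (size 2, align 2) → ends 18; pad 2 to align 4 for start_time; start_time at 20 (size 4, align 4) → ends 24; total 24 bytes, alignment 8
seq at 0 (size 4, align 1) → ends 4
proto at 4 (size 4, align 1) → ends 8
magic at 8 (size 4, align 1) → ends 12
payload_len at 12 (size 12, align 1) → ends 24
checksum at 24 (size 8, align 1) → ends 32
version at 32 (size 1, align 1) → ends 33
ttl at 33 (size 24, align 1) → ends 57
total 57 bytes, alignment 1
array of 15: 15 × 57 = 855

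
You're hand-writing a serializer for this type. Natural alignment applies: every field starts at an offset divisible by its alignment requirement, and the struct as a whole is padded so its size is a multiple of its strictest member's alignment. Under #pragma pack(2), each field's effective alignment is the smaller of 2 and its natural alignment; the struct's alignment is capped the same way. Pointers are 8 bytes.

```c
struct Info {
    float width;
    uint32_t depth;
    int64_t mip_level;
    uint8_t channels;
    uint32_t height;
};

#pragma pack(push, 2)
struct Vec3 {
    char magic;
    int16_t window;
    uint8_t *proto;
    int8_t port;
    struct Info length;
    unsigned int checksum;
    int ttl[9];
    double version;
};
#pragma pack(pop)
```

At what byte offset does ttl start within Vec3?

Info: width at 0 (size 4, align 4) → ends 4; depth at 4 (size 4, align 4) → ends 8; mip_level at 8 (size 8, align 8) → ends 16; channels at 16 (size 1, align 1) → ends 17; pad 3 to align 4 for height; height at 20 (size 4, align 4) → ends 24; total 24 bytes, alignment 8
magic at 0 (size 1, align 1) → ends 1
pad 1 to align 2 for window
window at 2 (size 2, align 2) → ends 4
proto at 4 (size 8, align 2) → ends 12
port at 12 (size 1, align 1) → ends 13
pad 1 to align 2 for length
length at 14 (size 24, align 2) → ends 38
checksum at 38 (size 4, align 2) → ends 42
ttl at 42 (size 36, align 2) → ends 78

42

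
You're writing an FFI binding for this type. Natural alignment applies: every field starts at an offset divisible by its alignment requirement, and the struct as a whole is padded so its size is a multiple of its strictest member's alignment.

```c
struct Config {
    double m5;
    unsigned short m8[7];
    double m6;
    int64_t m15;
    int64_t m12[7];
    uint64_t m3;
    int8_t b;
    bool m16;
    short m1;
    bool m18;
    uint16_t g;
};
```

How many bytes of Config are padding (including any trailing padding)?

0..8  m5  (8B, 8-aligned)
8..22  m8  (14B, 2-aligned)
22..24  -- padding (2B)
24..32  m6  (8B, 8-aligned)
32..40  m15  (8B, 8-aligned)
40..96  m12  (56B, 8-aligned)
96..104  m3  (8B, 8-aligned)
104..105  b  (1B, 1-aligned)
105..106  m16  (1B, 1-aligned)
106..108  m1  (2B, 2-aligned)
108..109  m18  (1B, 1-aligned)
109..110  -- padding (1B)
110..112  g  (2B, 2-aligned)
sizeof = 112, alignof = 8
data bytes 109, size 112 → padding 3

3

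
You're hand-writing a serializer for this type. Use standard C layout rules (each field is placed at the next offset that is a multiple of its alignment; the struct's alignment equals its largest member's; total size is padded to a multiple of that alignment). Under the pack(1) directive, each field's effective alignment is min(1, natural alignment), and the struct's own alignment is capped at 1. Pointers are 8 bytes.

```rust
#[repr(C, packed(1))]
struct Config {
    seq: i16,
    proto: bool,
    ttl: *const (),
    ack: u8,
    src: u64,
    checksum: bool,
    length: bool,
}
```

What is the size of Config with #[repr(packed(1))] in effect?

22

seq at 0 (size 2, align 1) → ends 2
proto at 2 (size 1, align 1) → ends 3
ttl at 3 (size 8, align 1) → ends 11
ack at 11 (size 1, align 1) → ends 12
src at 12 (size 8, align 1) → ends 20
checksum at 20 (size 1, align 1) → ends 21
length at 21 (size 1, align 1) → ends 22
total 22 bytes, alignment 1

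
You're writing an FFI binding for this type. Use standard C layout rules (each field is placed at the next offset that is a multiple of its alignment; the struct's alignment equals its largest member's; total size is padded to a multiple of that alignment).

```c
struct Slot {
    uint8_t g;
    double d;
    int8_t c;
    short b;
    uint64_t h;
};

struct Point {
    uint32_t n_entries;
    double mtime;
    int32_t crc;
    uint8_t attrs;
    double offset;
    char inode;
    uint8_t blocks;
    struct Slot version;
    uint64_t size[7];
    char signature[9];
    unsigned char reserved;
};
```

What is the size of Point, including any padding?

Slot: 0..1  g  (1B, 1-aligned); 1..8  -- padding (7B); 8..16  d  (8B, 8-aligned); 16..17  c  (1B, 1-aligned); 17..18  -- padding (1B); 18..20  b  (2B, 2-aligned); 20..24  -- padding (4B); 24..32  h  (8B, 8-aligned); sizeof = 32, alignof = 8
0..4  n_entries  (4B, 4-aligned)
4..8  -- padding (4B)
8..16  mtime  (8B, 8-aligned)
16..20  crc  (4B, 4-aligned)
20..21  attrs  (1B, 1-aligned)
21..24  -- padding (3B)
24..32  offset  (8B, 8-aligned)
32..33  inode  (1B, 1-aligned)
33..34  blocks  (1B, 1-aligned)
34..40  -- padding (6B)
40..72  version  (32B, 8-aligned)
72..128  size  (56B, 8-aligned)
128..137  signature  (9B, 1-aligned)
137..138  reserved  (1B, 1-aligned)
138..144  -- tail padding (6B)
sizeof = 144, alignof = 8

144 bytes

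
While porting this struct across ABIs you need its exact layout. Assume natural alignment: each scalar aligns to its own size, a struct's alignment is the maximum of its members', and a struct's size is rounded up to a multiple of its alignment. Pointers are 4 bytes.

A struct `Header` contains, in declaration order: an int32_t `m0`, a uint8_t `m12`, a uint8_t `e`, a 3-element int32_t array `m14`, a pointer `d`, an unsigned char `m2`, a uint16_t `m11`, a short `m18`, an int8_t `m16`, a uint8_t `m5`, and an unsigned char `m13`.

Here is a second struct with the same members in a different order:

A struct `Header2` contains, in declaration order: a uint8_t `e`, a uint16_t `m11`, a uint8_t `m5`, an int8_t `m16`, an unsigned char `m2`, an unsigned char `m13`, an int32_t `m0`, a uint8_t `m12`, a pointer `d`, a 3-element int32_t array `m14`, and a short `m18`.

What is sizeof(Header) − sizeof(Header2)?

@0: m0 [4B, align 4] → 4
@4: m12 [1B, align 1] → 5
@5: e [1B, align 1] → 6
+2 pad (align 4)
@8: m14 [12B, align 4] → 20
@20: d [4B, align 4] → 24
@24: m2 [1B, align 1] → 25
+1 pad (align 2)
@26: m11 [2B, align 2] → 28
@28: m18 [2B, align 2] → 30
@30: m16 [1B, align 1] → 31
@31: m5 [1B, align 1] → 32
@32: m13 [1B, align 1] → 33
+3 tail pad (align 4)
size 36, align 4
— Header2 —
@0: e [1B, align 1] → 1
+1 pad (align 2)
@2: m11 [2B, align 2] → 4
@4: m5 [1B, align 1] → 5
@5: m16 [1B, align 1] → 6
@6: m2 [1B, align 1] → 7
@7: m13 [1B, align 1] → 8
@8: m0 [4B, align 4] → 12
@12: m12 [1B, align 1] → 13
+3 pad (align 4)
@16: d [4B, align 4] → 20
@20: m14 [12B, align 4] → 32
@32: m18 [2B, align 2] → 34
+2 tail pad (align 4)
size 36, align 4
36 − 36 = 0

0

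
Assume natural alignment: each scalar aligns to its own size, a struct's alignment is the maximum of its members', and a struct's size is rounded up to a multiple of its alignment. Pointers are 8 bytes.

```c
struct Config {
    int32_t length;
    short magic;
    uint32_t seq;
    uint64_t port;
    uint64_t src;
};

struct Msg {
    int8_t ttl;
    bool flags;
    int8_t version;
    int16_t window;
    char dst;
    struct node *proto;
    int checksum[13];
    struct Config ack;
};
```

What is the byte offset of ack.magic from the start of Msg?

76

Config: 0..4  length  (4B, 4-aligned); 4..6  magic  (2B, 2-aligned); 6..8  -- padding (2B); 8..12  seq  (4B, 4-aligned); 12..16  -- padding (4B); 16..24  port  (8B, 8-aligned); 24..32  src  (8B, 8-aligned); sizeof = 32, alignof = 8
0..1  ttl  (1B, 1-aligned)
1..2  flags  (1B, 1-aligned)
2..3  version  (1B, 1-aligned)
3..4  -- padding (1B)
4..6  window  (2B, 2-aligned)
6..7  dst  (1B, 1-aligned)
7..8  -- padding (1B)
8..16  proto  (8B, 8-aligned)
16..68  checksum  (52B, 4-aligned)
68..72  -- padding (4B)
72..104  ack  (32B, 8-aligned)
within Config: magic at 4
72 + 4 = 76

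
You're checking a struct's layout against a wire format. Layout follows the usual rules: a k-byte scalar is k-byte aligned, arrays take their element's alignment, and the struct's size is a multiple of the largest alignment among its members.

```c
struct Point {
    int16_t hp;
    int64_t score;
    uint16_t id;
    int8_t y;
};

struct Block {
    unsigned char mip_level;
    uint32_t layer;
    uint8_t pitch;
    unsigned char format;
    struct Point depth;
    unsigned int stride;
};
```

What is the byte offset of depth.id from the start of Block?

32

Point: 0..2  hp  (2B, 2-aligned); 2..8  -- padding (6B); 8..16  score  (8B, 8-aligned); 16..18  id  (2B, 2-aligned); 18..19  y  (1B, 1-aligned); 19..24  -- tail padding (5B); sizeof = 24, alignof = 8
0..1  mip_level  (1B, 1-aligned)
1..4  -- padding (3B)
4..8  layer  (4B, 4-aligned)
8..9  pitch  (1B, 1-aligned)
9..10  format  (1B, 1-aligned)
10..16  -- padding (6B)
16..40  depth  (24B, 8-aligned)
within Point: id at 16
16 + 16 = 32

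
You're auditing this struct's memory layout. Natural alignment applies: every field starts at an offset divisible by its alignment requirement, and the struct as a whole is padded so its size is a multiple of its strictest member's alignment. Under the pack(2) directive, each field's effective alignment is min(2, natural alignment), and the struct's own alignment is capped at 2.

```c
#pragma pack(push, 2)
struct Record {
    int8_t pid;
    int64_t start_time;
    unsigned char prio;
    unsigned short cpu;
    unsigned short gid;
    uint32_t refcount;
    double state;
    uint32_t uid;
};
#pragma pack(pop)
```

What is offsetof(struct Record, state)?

0..1  pid  (1B, 1-aligned)
1..2  -- padding (1B)
2..10  start_time  (8B, 2-aligned)
10..11  prio  (1B, 1-aligned)
11..12  -- padding (1B)
12..14  cpu  (2B, 2-aligned)
14..16  gid  (2B, 2-aligned)
16..20  refcount  (4B, 2-aligned)
20..28  state  (8B, 2-aligned)

20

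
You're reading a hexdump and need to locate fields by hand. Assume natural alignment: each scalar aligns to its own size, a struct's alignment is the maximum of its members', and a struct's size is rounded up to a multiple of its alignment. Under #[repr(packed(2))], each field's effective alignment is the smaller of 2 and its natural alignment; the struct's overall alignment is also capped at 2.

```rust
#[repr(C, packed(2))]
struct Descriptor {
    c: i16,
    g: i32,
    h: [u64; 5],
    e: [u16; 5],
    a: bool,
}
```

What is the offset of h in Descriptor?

c at 0 (size 2, align 2) → ends 2
g at 2 (size 4, align 2) → ends 6
h at 6 (size 40, align 2) → ends 46

6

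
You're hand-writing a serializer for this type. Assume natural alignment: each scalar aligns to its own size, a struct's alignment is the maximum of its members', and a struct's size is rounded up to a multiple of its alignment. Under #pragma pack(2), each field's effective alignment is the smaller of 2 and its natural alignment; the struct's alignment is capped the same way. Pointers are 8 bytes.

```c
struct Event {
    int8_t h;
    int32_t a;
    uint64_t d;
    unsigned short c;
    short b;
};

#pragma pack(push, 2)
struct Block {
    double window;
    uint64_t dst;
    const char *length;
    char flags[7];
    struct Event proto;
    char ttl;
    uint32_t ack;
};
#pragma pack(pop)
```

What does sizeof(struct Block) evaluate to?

Event: h at 0 (size 1, align 1) → ends 1; pad 3 to align 4 for a; a at 4 (size 4, align 4) → ends 8; d at 8 (size 8, align 8) → ends 16; c at 16 (size 2, align 2) → ends 18; b at 18 (size 2, align 2) → ends 20; tail pad 4 to reach multiple of 8; total 24 bytes, alignment 8
window at 0 (size 8, align 2) → ends 8
dst at 8 (size 8, align 2) → ends 16
length at 16 (size 8, align 2) → ends 24
flags at 24 (size 7, align 1) → ends 31
pad 1 to align 2 for proto
proto at 32 (size 24, align 2) → ends 56
ttl at 56 (size 1, align 1) → ends 57
pad 1 to align 2 for ack
ack at 58 (size 4, align 2) → ends 62
total 62 bytes, alignment 2

62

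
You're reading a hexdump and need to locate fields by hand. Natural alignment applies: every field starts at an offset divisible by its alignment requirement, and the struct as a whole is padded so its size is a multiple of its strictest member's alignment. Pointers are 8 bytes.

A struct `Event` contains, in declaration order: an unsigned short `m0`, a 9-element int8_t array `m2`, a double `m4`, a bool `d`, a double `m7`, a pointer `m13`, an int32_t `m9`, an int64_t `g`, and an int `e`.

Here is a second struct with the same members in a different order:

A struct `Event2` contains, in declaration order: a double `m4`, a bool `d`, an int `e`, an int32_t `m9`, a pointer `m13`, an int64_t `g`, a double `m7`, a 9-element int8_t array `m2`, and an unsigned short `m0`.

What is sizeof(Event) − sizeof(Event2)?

0..2  m0  (2B, 2-aligned)
2..11  m2  (9B, 1-aligned)
11..16  -- padding (5B)
16..24  m4  (8B, 8-aligned)
24..25  d  (1B, 1-aligned)
25..32  -- padding (7B)
32..40  m7  (8B, 8-aligned)
40..48  m13  (8B, 8-aligned)
48..52  m9  (4B, 4-aligned)
52..56  -- padding (4B)
56..64  g  (8B, 8-aligned)
64..68  e  (4B, 4-aligned)
68..72  -- tail padding (4B)
sizeof = 72, alignof = 8
— Event2 —
0..8  m4  (8B, 8-aligned)
8..9  d  (1B, 1-aligned)
9..12  -- padding (3B)
12..16  e  (4B, 4-aligned)
16..20  m9  (4B, 4-aligned)
20..24  -- padding (4B)
24..32  m13  (8B, 8-aligned)
32..40  g  (8B, 8-aligned)
40..48  m7  (8B, 8-aligned)
48..57  m2  (9B, 1-aligned)
57..58  -- padding (1B)
58..60  m0  (2B, 2-aligned)
60..64  -- tail padding (4B)
sizeof = 64, alignof = 8
72 − 64 = 8

8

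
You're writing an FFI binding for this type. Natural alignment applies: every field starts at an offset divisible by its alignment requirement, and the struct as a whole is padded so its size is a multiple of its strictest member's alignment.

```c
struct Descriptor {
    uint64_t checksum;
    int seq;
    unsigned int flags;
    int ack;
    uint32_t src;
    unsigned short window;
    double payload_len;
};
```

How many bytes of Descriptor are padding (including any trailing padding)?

6

@0: checksum [8B, align 8] → 8
@8: seq [4B, align 4] → 12
@12: flags [4B, align 4] → 16
@16: ack [4B, align 4] → 20
@20: src [4B, align 4] → 24
@24: window [2B, align 2] → 26
+6 pad (align 8)
@32: payload_len [8B, align 8] → 40
size 40, align 8
data bytes 34, size 40 → padding 6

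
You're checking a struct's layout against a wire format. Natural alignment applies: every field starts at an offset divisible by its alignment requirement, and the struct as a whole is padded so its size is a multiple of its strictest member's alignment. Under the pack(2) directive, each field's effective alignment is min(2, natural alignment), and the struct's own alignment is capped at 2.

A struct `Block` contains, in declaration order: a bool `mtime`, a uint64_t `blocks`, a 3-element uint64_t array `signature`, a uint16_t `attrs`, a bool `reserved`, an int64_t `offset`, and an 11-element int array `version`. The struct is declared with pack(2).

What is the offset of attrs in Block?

@0: mtime [1B, align 1] → 1
+1 pad (align 2)
@2: blocks [8B, align 2] → 10
@10: signature [24B, align 2] → 34
@34: attrs [2B, align 2] → 36

34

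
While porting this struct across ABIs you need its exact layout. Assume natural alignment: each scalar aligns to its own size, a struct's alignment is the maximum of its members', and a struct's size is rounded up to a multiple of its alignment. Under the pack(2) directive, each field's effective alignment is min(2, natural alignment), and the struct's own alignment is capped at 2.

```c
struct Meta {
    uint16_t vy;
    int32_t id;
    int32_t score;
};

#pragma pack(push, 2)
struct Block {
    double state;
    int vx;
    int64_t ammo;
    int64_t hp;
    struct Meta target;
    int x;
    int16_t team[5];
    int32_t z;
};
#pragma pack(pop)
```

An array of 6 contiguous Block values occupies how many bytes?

Meta: vy at 0 (size 2, align 2) → ends 2; pad 2 to align 4 for id; id at 4 (size 4, align 4) → ends 8; score at 8 (size 4, align 4) → ends 12; total 12 bytes, alignment 4
state at 0 (size 8, align 2) → ends 8
vx at 8 (size 4, align 2) → ends 12
ammo at 12 (size 8, align 2) → ends 20
hp at 20 (size 8, align 2) → ends 28
target at 28 (size 12, align 2) → ends 40
x at 40 (size 4, align 2) → ends 44
team at 44 (size 10, align 2) → ends 54
z at 54 (size 4, align 2) → ends 58
total 58 bytes, alignment 2
array of 6: 6 × 58 = 348

348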